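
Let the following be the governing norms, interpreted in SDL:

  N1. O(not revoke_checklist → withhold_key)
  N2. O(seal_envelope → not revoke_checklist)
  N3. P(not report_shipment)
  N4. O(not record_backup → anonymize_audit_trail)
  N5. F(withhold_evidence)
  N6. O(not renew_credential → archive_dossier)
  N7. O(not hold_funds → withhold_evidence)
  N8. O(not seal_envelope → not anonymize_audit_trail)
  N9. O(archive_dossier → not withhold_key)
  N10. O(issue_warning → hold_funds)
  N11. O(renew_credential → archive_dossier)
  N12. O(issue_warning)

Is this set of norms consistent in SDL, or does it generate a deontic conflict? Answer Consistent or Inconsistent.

Premise 7 is O(not hold_funds → withhold_evidence), but O(not hold_funds) is not derivable from the premises, so it does not yield O(withhold_evidence).
So O(withhold_evidence) is not derivable, and the apparent clash with O(not withhold_evidence) does not arise.
A world satisfying every obligation exists (e.g. anonymize_audit_trail=false, archive_dossier=true, hold_funds=true, issue_warning=true, record_backup=true, renew_credential=false, report_shipment=false, revoke_checklist=true, seal_envelope=false, withhold_evidence=false, withhold_key=false); no atom is both obligatory and forbidden, so the set is consistent.

Consistent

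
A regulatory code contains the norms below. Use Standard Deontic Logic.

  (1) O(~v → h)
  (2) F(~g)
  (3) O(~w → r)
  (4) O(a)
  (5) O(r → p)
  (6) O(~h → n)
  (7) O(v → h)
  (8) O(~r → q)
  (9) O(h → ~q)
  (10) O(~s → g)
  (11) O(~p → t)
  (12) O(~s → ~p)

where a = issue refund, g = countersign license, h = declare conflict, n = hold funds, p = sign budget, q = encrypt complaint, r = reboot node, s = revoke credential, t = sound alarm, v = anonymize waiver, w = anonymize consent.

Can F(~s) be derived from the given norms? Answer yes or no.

Yes

Premises 7 and 1 cover both cases: O(v → h) and O(~v → h). Since v ∨ ~v is a tautology, O(h) follows.
Applying K to premise 9 (O(h → ~q)) and O(h) yields O(~q).
The contrapositive of premise 8 (O(~r → q)) is O(~q → r), and O(~q) is already established, so O(r).
With premise 5, O(r → p), the K-axiom yields O(p).
The contrapositive of premise 12 (O(~s → ~p)) is O(p → s), and O(p) is already established, so O(s).
Premises 2, 3, 4, 6, 10, 11 do not contribute to this derivation.
So O(s) holds, i.e. F(~s). The claim follows.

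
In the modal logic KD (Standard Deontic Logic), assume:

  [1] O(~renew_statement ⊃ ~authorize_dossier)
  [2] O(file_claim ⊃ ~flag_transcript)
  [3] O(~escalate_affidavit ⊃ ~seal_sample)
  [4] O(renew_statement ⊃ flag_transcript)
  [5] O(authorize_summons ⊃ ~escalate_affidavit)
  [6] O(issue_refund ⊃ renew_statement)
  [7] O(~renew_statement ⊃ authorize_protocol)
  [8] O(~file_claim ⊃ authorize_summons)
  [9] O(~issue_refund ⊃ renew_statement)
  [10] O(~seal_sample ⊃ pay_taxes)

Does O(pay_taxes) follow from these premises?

By case analysis on issue_refund: premise 6 gives O(issue_refund ⊃ renew_statement) and premise 9 gives O(~issue_refund ⊃ renew_statement), so O(renew_statement) either way.
Premise 4 is O(renew_statement ⊃ flag_transcript); since O(renew_statement), deontic closure gives O(flag_transcript).
The contrapositive of premise 2 (O(file_claim ⊃ ~flag_transcript)) is O(flag_transcript ⊃ ~file_claim), and O(flag_transcript) is already established, so O(~file_claim).
With premise 8, O(~file_claim ⊃ authorize_summons), the K-axiom yields O(authorize_summons).
Applying K to premise 5 (O(authorize_summons ⊃ ~escalate_affidavit)) and O(authorize_summons) yields O(~escalate_affidavit).
Premise 3 is O(~escalate_affidavit ⊃ ~seal_sample); since O(~escalate_affidavit), deontic closure gives O(~seal_sample).
With premise 10, O(~seal_sample ⊃ pay_taxes), the K-axiom yields O(pay_taxes).
Premises 1, 7 do not contribute to this derivation.
So O(pay_taxes) follows.

Yes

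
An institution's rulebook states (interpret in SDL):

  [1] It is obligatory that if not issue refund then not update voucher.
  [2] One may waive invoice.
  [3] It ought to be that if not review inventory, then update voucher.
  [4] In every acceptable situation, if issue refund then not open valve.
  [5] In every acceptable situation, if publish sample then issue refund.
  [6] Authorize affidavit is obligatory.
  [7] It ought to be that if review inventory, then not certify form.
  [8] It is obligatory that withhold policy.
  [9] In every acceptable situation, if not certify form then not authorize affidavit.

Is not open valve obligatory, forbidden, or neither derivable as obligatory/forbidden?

Obligatory

From premise 6 we have O(authorize_affidavit).
Premise 9 is O(¬certify_form → ¬authorize_affidavit); contrapositively O(authorize_affidavit → certify_form). Since O(authorize_affidavit) holds, K gives O(certify_form).
Premise 7, O(review_inventory → ¬certify_form), contraposes to O(certify_form → ¬review_inventory); with O(certify_form) we get O(¬review_inventory).
Premise 3 is O(¬review_inventory → update_voucher); since O(¬review_inventory), deontic closure gives O(update_voucher).
Premise 1 is O(¬issue_refund → ¬update_voucher); contrapositively O(update_voucher → issue_refund). Since O(update_voucher) holds, K gives O(issue_refund).
From O(issue_refund) and premise 4, O(issue_refund → ¬open_valve), we obtain O(¬open_valve).
Premises 2, 5, 8 do not contribute to this derivation.
Hence ¬open_valve is obligatory.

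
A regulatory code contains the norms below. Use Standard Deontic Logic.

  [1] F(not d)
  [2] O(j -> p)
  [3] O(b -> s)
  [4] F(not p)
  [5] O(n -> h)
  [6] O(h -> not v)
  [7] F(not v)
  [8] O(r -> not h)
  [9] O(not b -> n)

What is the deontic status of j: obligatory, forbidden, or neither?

Premise 2 is O(j -> p); even if O(p) held, inferring O(j) would be affirming the consequent — invalid.
No premise or chain of K-axiom applications forces O(j), and none forces O(not j). So j is neither obligatory nor forbidden under these norms.

Neither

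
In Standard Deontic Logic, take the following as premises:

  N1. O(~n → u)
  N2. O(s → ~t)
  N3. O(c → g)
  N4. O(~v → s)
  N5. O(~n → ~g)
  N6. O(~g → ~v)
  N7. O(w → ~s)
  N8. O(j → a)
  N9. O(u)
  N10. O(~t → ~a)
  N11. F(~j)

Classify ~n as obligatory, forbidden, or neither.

F(~j) at premise 11 means O(j).
Premise 8 is O(j → a); since O(j), deontic closure gives O(a).
The contrapositive of premise 10 (O(~t → ~a)) is O(a → t), and O(a) is already established, so O(t).
The contrapositive of premise 2 (O(s → ~t)) is O(t → ~s), and O(t) is already established, so O(~s).
Premise 4 is O(~v → s); contrapositively O(~s → v). Since O(~s) holds, K gives O(v).
The contrapositive of premise 6 (O(~g → ~v)) is O(v → g), and O(v) is already established, so O(g).
The contrapositive of premise 5 (O(~n → ~g)) is O(g → n), and O(g) is already established, so O(n).
Premises 1, 3, 7, 9 do not contribute to this derivation.
Thus O(n), which is F(~n): ~n is forbidden.

Forbidden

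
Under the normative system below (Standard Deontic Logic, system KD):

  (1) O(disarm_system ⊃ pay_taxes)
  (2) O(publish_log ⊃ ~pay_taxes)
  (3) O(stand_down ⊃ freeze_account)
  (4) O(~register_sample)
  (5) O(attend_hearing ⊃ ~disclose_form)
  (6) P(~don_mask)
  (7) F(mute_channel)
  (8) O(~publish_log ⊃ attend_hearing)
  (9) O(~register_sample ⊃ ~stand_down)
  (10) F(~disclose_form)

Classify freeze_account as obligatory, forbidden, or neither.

Neither

Premise 3 is O(stand_down ⊃ freeze_account), but O(stand_down) is not derivable from the premises, so it does not yield O(freeze_account).
No premise or chain of K-axiom applications forces O(freeze_account), and none forces O(~freeze_account). So freeze_account is neither obligatory nor forbidden under these norms.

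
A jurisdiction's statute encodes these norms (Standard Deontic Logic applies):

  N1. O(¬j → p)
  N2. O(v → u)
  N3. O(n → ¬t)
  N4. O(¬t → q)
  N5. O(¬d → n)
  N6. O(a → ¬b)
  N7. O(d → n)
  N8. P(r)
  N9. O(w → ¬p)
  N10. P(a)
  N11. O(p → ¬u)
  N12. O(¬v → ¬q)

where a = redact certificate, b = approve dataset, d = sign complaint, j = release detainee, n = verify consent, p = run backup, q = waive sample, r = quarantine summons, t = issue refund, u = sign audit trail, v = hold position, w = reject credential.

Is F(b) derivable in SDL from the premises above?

Premise 6 is O(a → ¬b), but O(a) is not derivable from the premises (the permission P(a) asserts only ¬O(¬a), not O(a)), so it does not yield O(¬b).
No other premise forces O(¬b). An ideal world satisfying every premise can still have b true, so F(b) is not derivable.

No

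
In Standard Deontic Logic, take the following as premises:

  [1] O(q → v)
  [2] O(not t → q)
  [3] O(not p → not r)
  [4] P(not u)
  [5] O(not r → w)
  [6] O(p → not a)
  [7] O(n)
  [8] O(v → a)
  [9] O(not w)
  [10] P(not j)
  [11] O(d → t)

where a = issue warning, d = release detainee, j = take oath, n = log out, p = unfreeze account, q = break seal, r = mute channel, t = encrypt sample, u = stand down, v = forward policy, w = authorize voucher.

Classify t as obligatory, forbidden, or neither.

Obligatory

Premise 9 states O(not w) outright.
Premise 5, O(not r → w), contraposes to O(not w → r); with O(not w) we get O(r).
Premise 3, O(not p → not r), contraposes to O(r → p); with O(r) we get O(p).
Premise 6 is O(p → not a); since O(p), deontic closure gives O(not a).
Premise 8, O(v → a), contraposes to O(not a → not v); with O(not a) we get O(not v).
Premise 1, O(q → v), contraposes to O(not v → not q); with O(not v) we get O(not q).
Premise 2 is O(not t → q); contrapositively O(not q → t). Since O(not q) holds, K gives O(t).
Premises 4, 7, 10, 11 do not contribute to this derivation.
Hence t is obligatory.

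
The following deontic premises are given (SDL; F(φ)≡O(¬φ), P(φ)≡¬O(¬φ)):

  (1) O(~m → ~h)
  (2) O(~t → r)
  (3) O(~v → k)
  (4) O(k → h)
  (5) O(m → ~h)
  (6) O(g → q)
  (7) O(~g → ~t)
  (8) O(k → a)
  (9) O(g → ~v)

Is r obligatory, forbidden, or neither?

Obligatory

By case analysis on ~m: premise 1 gives O(~m → ~h) and premise 5 gives O(m → ~h), so O(~h) either way.
Premise 4 is O(k → h); contrapositively O(~h → ~k). Since O(~h) holds, K gives O(~k).
Premise 3 is O(~v → k); contrapositively O(~k → v). Since O(~k) holds, K gives O(v).
Premise 9, O(g → ~v), contraposes to O(v → ~g); with O(v) we get O(~g).
From O(~g) and premise 7, O(~g → ~t), we obtain O(~t).
From O(~t) and premise 2, O(~t → r), we obtain O(r).
Premises 6, 8 do not contribute to this derivation.
Hence r is obligatory.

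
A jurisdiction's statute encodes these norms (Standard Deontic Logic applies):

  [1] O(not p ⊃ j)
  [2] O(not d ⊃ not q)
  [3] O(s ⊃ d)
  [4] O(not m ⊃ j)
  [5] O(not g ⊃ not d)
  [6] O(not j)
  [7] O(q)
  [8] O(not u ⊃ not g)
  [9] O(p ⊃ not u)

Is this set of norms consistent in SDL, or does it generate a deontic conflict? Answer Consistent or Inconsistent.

Inconsistent

Premise 7 states O(q) outright.
Premise 2 is O(not d ⊃ not q); contrapositively O(q ⊃ d). Since O(q) holds, K gives O(d).
Premise 5 is O(not g ⊃ not d); contrapositively O(d ⊃ g). Since O(d) holds, K gives O(g).
Premise 8, O(not u ⊃ not g), contraposes to O(g ⊃ u); with O(g) we get O(u).
The contrapositive of premise 9 (O(p ⊃ not u)) is O(u ⊃ not p), and O(u) is already established, so O(not p).
With premise 1, O(not p ⊃ j), the K-axiom yields O(j).
But premise 6 directly asserts O(not j).
We now have both O(j) and O(not j) — j is simultaneously obligatory and forbidden, violating the D-axiom.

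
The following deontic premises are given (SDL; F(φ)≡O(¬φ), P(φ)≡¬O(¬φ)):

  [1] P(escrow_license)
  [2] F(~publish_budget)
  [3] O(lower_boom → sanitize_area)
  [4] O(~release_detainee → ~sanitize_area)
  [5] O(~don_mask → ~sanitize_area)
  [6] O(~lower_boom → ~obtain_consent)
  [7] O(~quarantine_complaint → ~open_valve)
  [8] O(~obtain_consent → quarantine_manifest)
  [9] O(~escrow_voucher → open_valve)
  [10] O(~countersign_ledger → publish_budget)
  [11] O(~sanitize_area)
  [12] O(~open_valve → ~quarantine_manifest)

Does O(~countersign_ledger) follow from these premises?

Premise 10 is O(~countersign_ledger → publish_budget); even if O(publish_budget) held, inferring O(~countersign_ledger) would be affirming the consequent — invalid.
No other premise forces O(~countersign_ledger). An ideal world satisfying every premise can still have ~countersign_ledger false, so O(~countersign_ledger) is not derivable.

No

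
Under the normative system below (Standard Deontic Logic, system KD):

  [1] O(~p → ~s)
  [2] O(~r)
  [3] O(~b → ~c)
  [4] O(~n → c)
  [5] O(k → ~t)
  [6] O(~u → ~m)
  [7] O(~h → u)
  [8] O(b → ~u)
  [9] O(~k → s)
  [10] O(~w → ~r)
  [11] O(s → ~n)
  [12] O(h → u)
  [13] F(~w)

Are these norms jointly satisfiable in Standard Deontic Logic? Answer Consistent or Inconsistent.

Premise 10 is O(~w → ~r); even if O(~r) held, inferring O(~w) would be affirming the consequent — invalid.
So O(~w) is not derivable, and the apparent clash with O(w) does not arise.
A world satisfying every obligation exists (e.g. b=false, c=false, h=false, k=true, m=false, n=true, p=false, r=false, s=false, t=false, u=true, w=true); no atom is both obligatory and forbidden, so the set is consistent.

Consistent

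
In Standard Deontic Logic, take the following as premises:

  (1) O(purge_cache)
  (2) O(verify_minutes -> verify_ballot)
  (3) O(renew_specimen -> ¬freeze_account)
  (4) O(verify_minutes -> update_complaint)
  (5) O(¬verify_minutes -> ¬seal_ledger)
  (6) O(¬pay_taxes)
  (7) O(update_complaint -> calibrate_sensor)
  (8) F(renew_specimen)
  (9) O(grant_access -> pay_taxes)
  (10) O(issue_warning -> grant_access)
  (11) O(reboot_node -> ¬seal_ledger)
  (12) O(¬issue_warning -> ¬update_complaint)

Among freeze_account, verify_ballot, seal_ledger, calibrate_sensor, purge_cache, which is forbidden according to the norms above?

Premise 6 states O(¬pay_taxes) outright.
Premise 9, O(grant_access -> pay_taxes), contraposes to O(¬pay_taxes -> ¬grant_access); with O(¬pay_taxes) we get O(¬grant_access).
The contrapositive of premise 10 (O(issue_warning -> grant_access)) is O(¬grant_access -> ¬issue_warning), and O(¬grant_access) is already established, so O(¬issue_warning).
From O(¬issue_warning) and premise 12, O(¬issue_warning -> ¬update_complaint), we obtain O(¬update_complaint).
The contrapositive of premise 4 (O(verify_minutes -> update_complaint)) is O(¬update_complaint -> ¬verify_minutes), and O(¬update_complaint) is already established, so O(¬verify_minutes).
Applying K to premise 5 (O(¬verify_minutes -> ¬seal_ledger)) and O(¬verify_minutes) yields O(¬seal_ledger).
So O(¬seal_ledger) holds, i.e. seal_ledger is forbidden. None of the other listed options is forbidden under the premises.

seal_ledger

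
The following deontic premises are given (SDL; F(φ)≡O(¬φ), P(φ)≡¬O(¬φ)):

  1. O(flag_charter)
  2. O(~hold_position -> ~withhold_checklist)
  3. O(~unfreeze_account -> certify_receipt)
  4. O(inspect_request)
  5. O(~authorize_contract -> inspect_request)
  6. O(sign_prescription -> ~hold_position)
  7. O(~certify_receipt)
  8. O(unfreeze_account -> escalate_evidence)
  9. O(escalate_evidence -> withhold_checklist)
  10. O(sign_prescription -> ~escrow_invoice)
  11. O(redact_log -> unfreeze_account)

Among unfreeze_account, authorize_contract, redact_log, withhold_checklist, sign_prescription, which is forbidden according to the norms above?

sign_prescription

Premise 7 states O(~certify_receipt) outright.
Premise 3, O(~unfreeze_account -> certify_receipt), contraposes to O(~certify_receipt -> unfreeze_account); with O(~certify_receipt) we get O(unfreeze_account).
Premise 8 is O(unfreeze_account -> escalate_evidence); since O(unfreeze_account), deontic closure gives O(escalate_evidence).
With premise 9, O(escalate_evidence -> withhold_checklist), the K-axiom yields O(withhold_checklist).
The contrapositive of premise 2 (O(~hold_position -> ~withhold_checklist)) is O(withhold_checklist -> hold_position), and O(withhold_checklist) is already established, so O(hold_position).
Premise 6, O(sign_prescription -> ~hold_position), contraposes to O(hold_position -> ~sign_prescription); with O(hold_position) we get O(~sign_prescription).
So O(~sign_prescription) holds, i.e. sign_prescription is forbidden. None of the other listed options is forbidden under the premises.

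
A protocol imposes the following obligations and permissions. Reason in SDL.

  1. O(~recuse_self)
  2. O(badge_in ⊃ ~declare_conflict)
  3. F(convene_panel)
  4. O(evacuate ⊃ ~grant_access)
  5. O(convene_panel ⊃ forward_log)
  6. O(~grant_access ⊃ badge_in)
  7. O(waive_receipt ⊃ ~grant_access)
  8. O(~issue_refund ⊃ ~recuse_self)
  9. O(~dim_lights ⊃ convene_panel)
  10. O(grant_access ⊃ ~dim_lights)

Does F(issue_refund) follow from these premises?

No

Premise 8 is O(~issue_refund ⊃ ~recuse_self); even if O(~recuse_self) held, inferring O(~issue_refund) would be affirming the consequent — invalid.
No other premise forces O(~issue_refund). An ideal world satisfying every premise can still have issue_refund true, so F(issue_refund) is not derivable.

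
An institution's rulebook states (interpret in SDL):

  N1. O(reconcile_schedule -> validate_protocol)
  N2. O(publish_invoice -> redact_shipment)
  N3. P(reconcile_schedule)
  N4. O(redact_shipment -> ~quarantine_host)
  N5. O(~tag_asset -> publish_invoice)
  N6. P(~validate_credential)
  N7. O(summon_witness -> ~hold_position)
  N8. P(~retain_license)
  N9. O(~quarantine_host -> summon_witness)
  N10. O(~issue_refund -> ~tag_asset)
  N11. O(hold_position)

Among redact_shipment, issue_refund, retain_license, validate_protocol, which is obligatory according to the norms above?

Premise 11 states O(hold_position) outright.
Premise 7 is O(summon_witness -> ~hold_position); contrapositively O(hold_position -> ~summon_witness). Since O(hold_position) holds, K gives O(~summon_witness).
The contrapositive of premise 9 (O(~quarantine_host -> summon_witness)) is O(~summon_witness -> quarantine_host), and O(~summon_witness) is already established, so O(quarantine_host).
The contrapositive of premise 4 (O(redact_shipment -> ~quarantine_host)) is O(quarantine_host -> ~redact_shipment), and O(quarantine_host) is already established, so O(~redact_shipment).
Premise 2 is O(publish_invoice -> redact_shipment); contrapositively O(~redact_shipment -> ~publish_invoice). Since O(~redact_shipment) holds, K gives O(~publish_invoice).
The contrapositive of premise 5 (O(~tag_asset -> publish_invoice)) is O(~publish_invoice -> tag_asset), and O(~publish_invoice) is already established, so O(tag_asset).
Premise 10 is O(~issue_refund -> ~tag_asset); contrapositively O(tag_asset -> issue_refund). Since O(tag_asset) holds, K gives O(issue_refund).
So O(issue_refund) holds — issue_refund is obligatory. None of the other listed options is made obligatory by any chain of premises.

issue_refund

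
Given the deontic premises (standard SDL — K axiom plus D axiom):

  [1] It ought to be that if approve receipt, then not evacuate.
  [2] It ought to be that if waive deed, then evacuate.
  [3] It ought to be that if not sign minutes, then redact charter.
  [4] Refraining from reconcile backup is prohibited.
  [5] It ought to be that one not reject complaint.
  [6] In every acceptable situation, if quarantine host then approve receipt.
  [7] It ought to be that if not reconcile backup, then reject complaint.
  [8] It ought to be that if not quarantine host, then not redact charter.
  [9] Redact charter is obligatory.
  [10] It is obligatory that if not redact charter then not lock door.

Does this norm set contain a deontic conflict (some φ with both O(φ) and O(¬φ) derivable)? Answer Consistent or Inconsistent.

Consistent

Premise 7 is O(¬reconcile_backup → reject_complaint), but O(¬reconcile_backup) is not derivable from the premises, so it does not yield O(reject_complaint).
So O(reject_complaint) is not derivable, and the apparent clash with O(¬reject_complaint) does not arise.
A world satisfying every obligation exists (e.g. approve_receipt=true, evacuate=false, lock_door=false, quarantine_host=true, reconcile_backup=true, redact_charter=true, reject_complaint=false, sign_minutes=false, waive_deed=false); no atom is both obligatory and forbidden, so the set is consistent.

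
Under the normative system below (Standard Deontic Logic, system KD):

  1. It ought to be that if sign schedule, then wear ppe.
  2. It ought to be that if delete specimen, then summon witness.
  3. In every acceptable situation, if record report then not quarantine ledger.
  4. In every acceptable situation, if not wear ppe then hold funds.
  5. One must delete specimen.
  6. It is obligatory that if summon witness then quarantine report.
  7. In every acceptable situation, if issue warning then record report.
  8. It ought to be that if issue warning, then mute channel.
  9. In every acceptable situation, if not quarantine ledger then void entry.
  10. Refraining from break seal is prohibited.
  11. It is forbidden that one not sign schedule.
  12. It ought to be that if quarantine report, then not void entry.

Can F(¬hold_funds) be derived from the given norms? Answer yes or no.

No

Premise 4 is O(¬wear_ppe → hold_funds), but O(¬wear_ppe) is not derivable from the premises, so it does not yield O(hold_funds).
No other premise forces O(hold_funds). An ideal world satisfying every premise can still have ¬hold_funds true, so F(¬hold_funds) is not derivable.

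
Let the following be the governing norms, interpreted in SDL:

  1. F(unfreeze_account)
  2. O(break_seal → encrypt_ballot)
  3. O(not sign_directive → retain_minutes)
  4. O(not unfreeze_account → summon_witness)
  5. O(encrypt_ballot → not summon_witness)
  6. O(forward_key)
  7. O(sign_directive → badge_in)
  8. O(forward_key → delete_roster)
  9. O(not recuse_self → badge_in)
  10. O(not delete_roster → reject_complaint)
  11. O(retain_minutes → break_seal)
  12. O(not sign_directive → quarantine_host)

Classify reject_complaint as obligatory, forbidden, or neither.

Neither

Premise 10 is O(not delete_roster → reject_complaint), but O(not delete_roster) is not derivable from the premises, so it does not yield O(reject_complaint).
No premise or chain of K-axiom applications forces O(reject_complaint), and none forces O(not reject_complaint). So reject_complaint is neither obligatory nor forbidden under these norms.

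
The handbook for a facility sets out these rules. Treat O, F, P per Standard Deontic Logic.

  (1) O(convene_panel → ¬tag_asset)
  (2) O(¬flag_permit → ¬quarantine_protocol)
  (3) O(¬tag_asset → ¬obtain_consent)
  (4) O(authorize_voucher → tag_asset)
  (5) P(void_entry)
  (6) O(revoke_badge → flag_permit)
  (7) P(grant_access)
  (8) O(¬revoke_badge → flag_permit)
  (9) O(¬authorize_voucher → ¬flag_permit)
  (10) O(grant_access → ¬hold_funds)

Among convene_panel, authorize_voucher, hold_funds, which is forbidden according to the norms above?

convene_panel

Premises 6 and 8 are O(revoke_badge → flag_permit) and O(¬revoke_badge → flag_permit); every ideal world satisfies revoke_badge or ¬revoke_badge, so in either case flag_permit holds — hence O(flag_permit).
Premise 9, O(¬authorize_voucher → ¬flag_permit), contraposes to O(flag_permit → authorize_voucher); with O(flag_permit) we get O(authorize_voucher).
With premise 4, O(authorize_voucher → tag_asset), the K-axiom yields O(tag_asset).
Premise 1, O(convene_panel → ¬tag_asset), contraposes to O(tag_asset → ¬convene_panel); with O(tag_asset) we get O(¬convene_panel).
So O(¬convene_panel) holds, i.e. convene_panel is forbidden. None of the other listed options is forbidden under the premises.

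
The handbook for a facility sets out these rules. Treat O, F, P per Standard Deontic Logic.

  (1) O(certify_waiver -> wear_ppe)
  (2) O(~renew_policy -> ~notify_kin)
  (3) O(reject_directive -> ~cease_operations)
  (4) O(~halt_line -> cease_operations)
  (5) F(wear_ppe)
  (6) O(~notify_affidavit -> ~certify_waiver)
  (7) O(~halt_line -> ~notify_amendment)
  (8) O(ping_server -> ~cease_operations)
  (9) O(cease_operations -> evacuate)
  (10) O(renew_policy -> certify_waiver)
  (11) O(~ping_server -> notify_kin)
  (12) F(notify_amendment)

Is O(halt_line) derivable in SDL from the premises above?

Yes

Premise 5 is F(wear_ppe), i.e. O(~wear_ppe).
The contrapositive of premise 1 (O(certify_waiver -> wear_ppe)) is O(~wear_ppe -> ~certify_waiver), and O(~wear_ppe) is already established, so O(~certify_waiver).
The contrapositive of premise 10 (O(renew_policy -> certify_waiver)) is O(~certify_waiver -> ~renew_policy), and O(~certify_waiver) is already established, so O(~renew_policy).
From O(~renew_policy) and premise 2, O(~renew_policy -> ~notify_kin), we obtain O(~notify_kin).
Premise 11 is O(~ping_server -> notify_kin); contrapositively O(~notify_kin -> ping_server). Since O(~notify_kin) holds, K gives O(ping_server).
Premise 8 is O(ping_server -> ~cease_operations); since O(ping_server), deontic closure gives O(~cease_operations).
The contrapositive of premise 4 (O(~halt_line -> cease_operations)) is O(~cease_operations -> halt_line), and O(~cease_operations) is already established, so O(halt_line).
Premises 3, 6, 7, 9, 12 do not contribute to this derivation.
So O(halt_line) follows.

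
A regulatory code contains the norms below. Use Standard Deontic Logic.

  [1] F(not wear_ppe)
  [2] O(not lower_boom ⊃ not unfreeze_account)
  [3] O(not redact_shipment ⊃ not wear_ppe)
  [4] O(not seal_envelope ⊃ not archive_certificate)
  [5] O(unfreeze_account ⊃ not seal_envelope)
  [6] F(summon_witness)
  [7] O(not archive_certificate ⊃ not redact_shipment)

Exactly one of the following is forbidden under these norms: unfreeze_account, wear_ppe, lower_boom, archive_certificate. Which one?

unfreeze_account

Premise 1 is F(not wear_ppe), i.e. O(wear_ppe).
The contrapositive of premise 3 (O(not redact_shipment ⊃ not wear_ppe)) is O(wear_ppe ⊃ redact_shipment), and O(wear_ppe) is already established, so O(redact_shipment).
Premise 7, O(not archive_certificate ⊃ not redact_shipment), contraposes to O(redact_shipment ⊃ archive_certificate); with O(redact_shipment) we get O(archive_certificate).
Premise 4, O(not seal_envelope ⊃ not archive_certificate), contraposes to O(archive_certificate ⊃ seal_envelope); with O(archive_certificate) we get O(seal_envelope).
Premise 5 is O(unfreeze_account ⊃ not seal_envelope); contrapositively O(seal_envelope ⊃ not unfreeze_account). Since O(seal_envelope) holds, K gives O(not unfreeze_account).
So O(not unfreeze_account) holds, i.e. unfreeze_account is forbidden. None of the other listed options is forbidden under the premises.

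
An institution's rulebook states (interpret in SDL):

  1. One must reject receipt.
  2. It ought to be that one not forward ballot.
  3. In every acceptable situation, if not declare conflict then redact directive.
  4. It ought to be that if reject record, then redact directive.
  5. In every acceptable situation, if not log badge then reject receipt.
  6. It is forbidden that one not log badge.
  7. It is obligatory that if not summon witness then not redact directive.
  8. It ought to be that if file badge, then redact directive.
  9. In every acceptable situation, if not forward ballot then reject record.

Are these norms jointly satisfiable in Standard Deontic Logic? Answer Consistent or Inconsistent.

Consistent

Premise 5 is O(¬log_badge → reject_receipt); even if O(reject_receipt) held, inferring O(¬log_badge) would be affirming the consequent — invalid.
So O(¬log_badge) is not derivable, and the apparent clash with O(log_badge) does not arise.
A world satisfying every obligation exists (e.g. declare_conflict=false, file_badge=false, forward_ballot=false, log_badge=true, redact_directive=true, reject_receipt=true, reject_record=true, summon_witness=true); no atom is both obligatory and forbidden, so the set is consistent.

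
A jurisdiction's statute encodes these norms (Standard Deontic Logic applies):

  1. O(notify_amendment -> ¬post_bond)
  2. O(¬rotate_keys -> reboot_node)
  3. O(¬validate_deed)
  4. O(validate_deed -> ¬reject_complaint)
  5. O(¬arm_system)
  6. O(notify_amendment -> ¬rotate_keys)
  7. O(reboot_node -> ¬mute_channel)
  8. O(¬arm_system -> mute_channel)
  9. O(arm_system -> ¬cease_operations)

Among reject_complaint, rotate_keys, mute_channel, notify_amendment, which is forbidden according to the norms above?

notify_amendment

Premise 5 states O(¬arm_system) outright.
With premise 8, O(¬arm_system -> mute_channel), the K-axiom yields O(mute_channel).
Premise 7 is O(reboot_node -> ¬mute_channel); contrapositively O(mute_channel -> ¬reboot_node). Since O(mute_channel) holds, K gives O(¬reboot_node).
Premise 2 is O(¬rotate_keys -> reboot_node); contrapositively O(¬reboot_node -> rotate_keys). Since O(¬reboot_node) holds, K gives O(rotate_keys).
Premise 6 is O(notify_amendment -> ¬rotate_keys); contrapositively O(rotate_keys -> ¬notify_amendment). Since O(rotate_keys) holds, K gives O(¬notify_amendment).
So O(¬notify_amendment) holds, i.e. notify_amendment is forbidden. None of the other listed options is forbidden under the premises.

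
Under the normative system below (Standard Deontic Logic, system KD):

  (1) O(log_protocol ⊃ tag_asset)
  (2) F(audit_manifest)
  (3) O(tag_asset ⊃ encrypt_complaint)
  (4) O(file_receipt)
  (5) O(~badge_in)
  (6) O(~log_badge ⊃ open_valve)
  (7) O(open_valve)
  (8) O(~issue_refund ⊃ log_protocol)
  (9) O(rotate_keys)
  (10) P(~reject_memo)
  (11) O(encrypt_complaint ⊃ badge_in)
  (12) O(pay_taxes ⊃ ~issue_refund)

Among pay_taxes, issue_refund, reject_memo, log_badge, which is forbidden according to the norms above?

From premise 5 we have O(~badge_in).
The contrapositive of premise 11 (O(encrypt_complaint ⊃ badge_in)) is O(~badge_in ⊃ ~encrypt_complaint), and O(~badge_in) is already established, so O(~encrypt_complaint).
Premise 3, O(tag_asset ⊃ encrypt_complaint), contraposes to O(~encrypt_complaint ⊃ ~tag_asset); with O(~encrypt_complaint) we get O(~tag_asset).
Premise 1, O(log_protocol ⊃ tag_asset), contraposes to O(~tag_asset ⊃ ~log_protocol); with O(~tag_asset) we get O(~log_protocol).
Premise 8, O(~issue_refund ⊃ log_protocol), contraposes to O(~log_protocol ⊃ issue_refund); with O(~log_protocol) we get O(issue_refund).
Premise 12, O(pay_taxes ⊃ ~issue_refund), contraposes to O(issue_refund ⊃ ~pay_taxes); with O(issue_refund) we get O(~pay_taxes).
So O(~pay_taxes) holds, i.e. pay_taxes is forbidden. None of the other listed options is forbidden under the premises.

pay_taxes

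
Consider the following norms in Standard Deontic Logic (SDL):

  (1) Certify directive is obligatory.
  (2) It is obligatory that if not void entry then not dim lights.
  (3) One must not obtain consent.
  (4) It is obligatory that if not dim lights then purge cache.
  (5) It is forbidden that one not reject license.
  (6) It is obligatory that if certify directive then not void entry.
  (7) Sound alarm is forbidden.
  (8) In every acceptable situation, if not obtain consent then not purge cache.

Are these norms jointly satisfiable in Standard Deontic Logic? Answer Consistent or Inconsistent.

Premise 3 is F(obtain_consent), i.e. O(¬obtain_consent).
Applying K to premise 8 (O(¬obtain_consent → ¬purge_cache)) and O(¬obtain_consent) yields O(¬purge_cache).
Premise 4, O(¬dim_lights → purge_cache), contraposes to O(¬purge_cache → dim_lights); with O(¬purge_cache) we get O(dim_lights).
Premise 2 is O(¬void_entry → ¬dim_lights); contrapositively O(dim_lights → void_entry). Since O(dim_lights) holds, K gives O(void_entry).
Premise 6 is O(certify_directive → ¬void_entry); contrapositively O(void_entry → ¬certify_directive). Since O(void_entry) holds, K gives O(¬certify_directive).
But premise 1 directly asserts O(certify_directive).
We now have both O(¬certify_directive) and O(certify_directive) — certify_directive is simultaneously obligatory and forbidden, violating the D-axiom.

Inconsistent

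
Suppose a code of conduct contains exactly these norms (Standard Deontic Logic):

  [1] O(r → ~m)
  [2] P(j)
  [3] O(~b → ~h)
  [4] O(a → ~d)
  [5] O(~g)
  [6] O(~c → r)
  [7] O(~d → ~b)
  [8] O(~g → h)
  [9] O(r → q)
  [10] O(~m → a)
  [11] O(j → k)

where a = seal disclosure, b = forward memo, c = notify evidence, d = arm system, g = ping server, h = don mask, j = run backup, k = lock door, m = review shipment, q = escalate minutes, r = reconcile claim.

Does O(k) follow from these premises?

No

Premise 11 is O(j → k), but O(j) is not derivable from the premises (the permission P(j) asserts only ~O(~j), not O(j)), so it does not yield O(k).
No other premise forces O(k). An ideal world satisfying every premise can still have k false, so O(k) is not derivable.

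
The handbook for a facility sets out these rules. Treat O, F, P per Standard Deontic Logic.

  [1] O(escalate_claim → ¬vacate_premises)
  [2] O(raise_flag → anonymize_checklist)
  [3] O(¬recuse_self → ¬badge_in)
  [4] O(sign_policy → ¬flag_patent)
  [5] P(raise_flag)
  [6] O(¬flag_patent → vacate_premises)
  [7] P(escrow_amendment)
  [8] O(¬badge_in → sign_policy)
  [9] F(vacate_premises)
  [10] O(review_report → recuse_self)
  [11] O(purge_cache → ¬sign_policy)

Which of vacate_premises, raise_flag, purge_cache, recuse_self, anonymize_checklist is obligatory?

Premise 9 is F(vacate_premises), i.e. O(¬vacate_premises).
Premise 6, O(¬flag_patent → vacate_premises), contraposes to O(¬vacate_premises → flag_patent); with O(¬vacate_premises) we get O(flag_patent).
The contrapositive of premise 4 (O(sign_policy → ¬flag_patent)) is O(flag_patent → ¬sign_policy), and O(flag_patent) is already established, so O(¬sign_policy).
Premise 8 is O(¬badge_in → sign_policy); contrapositively O(¬sign_policy → badge_in). Since O(¬sign_policy) holds, K gives O(badge_in).
Premise 3, O(¬recuse_self → ¬badge_in), contraposes to O(badge_in → recuse_self); with O(badge_in) we get O(recuse_self).
So O(recuse_self) holds — recuse_self is obligatory. None of the other listed options is made obligatory by any chain of premises.

recuse_self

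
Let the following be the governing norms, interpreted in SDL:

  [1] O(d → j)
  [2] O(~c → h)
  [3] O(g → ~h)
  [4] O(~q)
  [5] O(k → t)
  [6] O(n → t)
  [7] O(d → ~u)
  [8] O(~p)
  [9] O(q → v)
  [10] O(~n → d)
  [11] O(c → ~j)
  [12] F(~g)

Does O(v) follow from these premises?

No

Premise 9 is O(q → v), but O(q) is not derivable from the premises, so it does not yield O(v).
No other premise forces O(v). An ideal world satisfying every premise can still have v false, so O(v) is not derivable.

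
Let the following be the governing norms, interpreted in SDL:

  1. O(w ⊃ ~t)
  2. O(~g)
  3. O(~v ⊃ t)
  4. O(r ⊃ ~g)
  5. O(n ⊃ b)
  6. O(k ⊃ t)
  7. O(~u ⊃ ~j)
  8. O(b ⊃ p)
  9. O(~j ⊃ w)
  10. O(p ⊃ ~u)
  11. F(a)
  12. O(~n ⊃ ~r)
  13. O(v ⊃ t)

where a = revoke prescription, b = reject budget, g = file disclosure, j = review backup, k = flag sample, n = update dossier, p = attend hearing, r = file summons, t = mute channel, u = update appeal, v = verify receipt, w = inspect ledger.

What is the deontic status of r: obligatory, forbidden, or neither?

By case analysis on ~v: premise 3 gives O(~v ⊃ t) and premise 13 gives O(v ⊃ t), so O(t) either way.
The contrapositive of premise 1 (O(w ⊃ ~t)) is O(t ⊃ ~w), and O(t) is already established, so O(~w).
The contrapositive of premise 9 (O(~j ⊃ w)) is O(~w ⊃ j), and O(~w) is already established, so O(j).
Premise 7 is O(~u ⊃ ~j); contrapositively O(j ⊃ u). Since O(j) holds, K gives O(u).
Premise 10 is O(p ⊃ ~u); contrapositively O(u ⊃ ~p). Since O(u) holds, K gives O(~p).
Premise 8 is O(b ⊃ p); contrapositively O(~p ⊃ ~b). Since O(~p) holds, K gives O(~b).
Premise 5, O(n ⊃ b), contraposes to O(~b ⊃ ~n); with O(~b) we get O(~n).
Premise 12 is O(~n ⊃ ~r); since O(~n), deontic closure gives O(~r).
Premises 2, 4, 6, 11 do not contribute to this derivation.
Thus O(~r), which is F(r): r is forbidden.

Forbidden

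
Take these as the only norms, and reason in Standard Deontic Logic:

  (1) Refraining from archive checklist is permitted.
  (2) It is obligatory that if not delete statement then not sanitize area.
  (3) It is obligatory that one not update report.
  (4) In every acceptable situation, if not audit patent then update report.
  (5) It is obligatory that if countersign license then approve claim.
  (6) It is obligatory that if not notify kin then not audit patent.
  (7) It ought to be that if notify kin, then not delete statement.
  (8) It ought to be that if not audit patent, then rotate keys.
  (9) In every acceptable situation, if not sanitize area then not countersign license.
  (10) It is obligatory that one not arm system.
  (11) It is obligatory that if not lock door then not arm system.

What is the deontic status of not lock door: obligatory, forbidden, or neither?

Neither

Premise 11 is O(¬lock_door → ¬arm_system); even if O(¬arm_system) held, inferring O(¬lock_door) would be affirming the consequent — invalid.
No premise or chain of K-axiom applications forces O(¬lock_door), and none forces O(lock_door). So ¬lock_door is neither obligatory nor forbidden under these norms.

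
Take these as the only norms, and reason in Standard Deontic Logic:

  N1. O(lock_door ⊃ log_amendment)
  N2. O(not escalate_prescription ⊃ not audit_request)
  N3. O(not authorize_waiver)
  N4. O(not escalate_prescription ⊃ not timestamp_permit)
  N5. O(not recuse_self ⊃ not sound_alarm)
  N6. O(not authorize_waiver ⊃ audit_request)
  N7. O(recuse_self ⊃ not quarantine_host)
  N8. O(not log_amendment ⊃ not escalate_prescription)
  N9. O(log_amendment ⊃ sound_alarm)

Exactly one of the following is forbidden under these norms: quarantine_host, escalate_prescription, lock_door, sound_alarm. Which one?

quarantine_host

Premise 3 gives O(not authorize_waiver).
With premise 6, O(not authorize_waiver ⊃ audit_request), the K-axiom yields O(audit_request).
Premise 2 is O(not escalate_prescription ⊃ not audit_request); contrapositively O(audit_request ⊃ escalate_prescription). Since O(audit_request) holds, K gives O(escalate_prescription).
The contrapositive of premise 8 (O(not log_amendment ⊃ not escalate_prescription)) is O(escalate_prescription ⊃ log_amendment), and O(escalate_prescription) is already established, so O(log_amendment).
From O(log_amendment) and premise 9, O(log_amendment ⊃ sound_alarm), we obtain O(sound_alarm).
Premise 5 is O(not recuse_self ⊃ not sound_alarm); contrapositively O(sound_alarm ⊃ recuse_self). Since O(sound_alarm) holds, K gives O(recuse_self).
From O(recuse_self) and premise 7, O(recuse_self ⊃ not quarantine_host), we obtain O(not quarantine_host).
So O(not quarantine_host) holds, i.e. quarantine_host is forbidden. None of the other listed options is forbidden under the premises.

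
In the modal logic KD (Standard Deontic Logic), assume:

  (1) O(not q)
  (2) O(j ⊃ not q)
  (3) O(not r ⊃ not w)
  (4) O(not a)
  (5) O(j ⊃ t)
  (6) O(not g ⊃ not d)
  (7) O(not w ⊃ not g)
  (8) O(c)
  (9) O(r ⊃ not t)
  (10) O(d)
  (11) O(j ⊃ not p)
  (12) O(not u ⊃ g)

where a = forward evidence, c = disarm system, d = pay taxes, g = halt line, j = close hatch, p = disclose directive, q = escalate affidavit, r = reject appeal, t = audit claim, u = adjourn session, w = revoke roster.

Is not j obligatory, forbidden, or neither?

Obligatory

From premise 10 we have O(d).
The contrapositive of premise 6 (O(not g ⊃ not d)) is O(d ⊃ g), and O(d) is already established, so O(g).
The contrapositive of premise 7 (O(not w ⊃ not g)) is O(g ⊃ w), and O(g) is already established, so O(w).
The contrapositive of premise 3 (O(not r ⊃ not w)) is O(w ⊃ r), and O(w) is already established, so O(r).
Applying K to premise 9 (O(r ⊃ not t)) and O(r) yields O(not t).
The contrapositive of premise 5 (O(j ⊃ t)) is O(not t ⊃ not j), and O(not t) is already established, so O(not j).
Premises 1, 2, 4, 8, 11, 12 do not contribute to this derivation.
Hence not j is obligatory.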